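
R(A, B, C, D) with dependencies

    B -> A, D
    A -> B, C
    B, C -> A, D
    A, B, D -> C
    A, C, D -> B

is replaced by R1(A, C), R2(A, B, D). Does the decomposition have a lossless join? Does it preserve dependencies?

lossless and dependency-preserving

Lossless test: (A)⁺ = {A, B, C, D}, which contains all of one fragment — lossless.
Dependency preservation: A → B, C; B, C → A, D; A, B, D → C; A, C, D → B are not contained in any single fragment, but the restricted closure of each left-hand side across the fragments still reaches the right-hand side; the remaining FDs each lie inside some fragment. All dependencies are preserved.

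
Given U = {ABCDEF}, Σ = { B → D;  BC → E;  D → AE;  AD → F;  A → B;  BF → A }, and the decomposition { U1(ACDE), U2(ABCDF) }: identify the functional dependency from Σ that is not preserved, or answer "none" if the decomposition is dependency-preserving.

none

B → D lies within U2.
BC → E: restricted closure across fragments reaches E.
D → AE lies within U1.
AD → F lies within U2.
A → B lies within U2.
BF → A lies within U2.
Every dependency is enforceable on the fragments, so the decomposition is dependency-preserving.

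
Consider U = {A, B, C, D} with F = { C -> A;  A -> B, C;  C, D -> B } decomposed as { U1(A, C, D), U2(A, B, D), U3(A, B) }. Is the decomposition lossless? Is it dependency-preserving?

Lossless test (chase): Rows 1 and 2 agree on A; apply A→B, C and equate their B, C entries. Rows 1 and 3 agree on A; apply A→B, C and equate their B, C entries. Row 1 is now all distinguished symbols — the join is lossless.
Dependency preservation: A → B, C; C, D → B are not contained in any single fragment, but the restricted closure of each left-hand side across the fragments still reaches the right-hand side; the remaining FDs each lie inside some fragment. All dependencies are preserved.

lossless and dependency-preserving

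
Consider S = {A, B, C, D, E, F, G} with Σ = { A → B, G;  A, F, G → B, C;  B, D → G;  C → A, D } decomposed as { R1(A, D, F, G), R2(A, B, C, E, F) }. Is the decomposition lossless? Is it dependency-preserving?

lossless but not dependency-preserving

Lossless test: (A, F)⁺ = {A, B, C, D, F, G}, which contains all of one fragment — lossless.
Dependency preservation: the restricted closure of {B, D} across the fragments never reaches {G}, so B, D → G cannot be enforced without a join — not preserved.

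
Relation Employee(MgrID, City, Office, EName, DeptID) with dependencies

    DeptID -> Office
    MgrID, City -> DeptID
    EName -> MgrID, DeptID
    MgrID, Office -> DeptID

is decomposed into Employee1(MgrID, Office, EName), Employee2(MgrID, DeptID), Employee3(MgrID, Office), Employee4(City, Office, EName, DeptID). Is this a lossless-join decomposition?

Yes

Chase test. Columns are MgrID, City, Office, EName, DeptID; row i has aⱼ where attribute j ∈ Employeei, else bᵢⱼ.
Initial tableau (one row per fragment):
  row 1: a1 b12 a3 a4 b15
  row 2: a1 b22 b23 b24 a5
  row 3: a1 b32 a3 b34 b35
  row 4: b41 a2 a3 a4 a5
Rows 2 and 4 agree on DeptID; apply DeptID→Office and equate their Office entries.
Rows 1 and 4 agree on EName; apply EName→MgrID, DeptID and equate their MgrID, DeptID entries.
Rows 1 and 3 agree on MgrID, Office; apply MgrID, Office→DeptID and equate their DeptID entries.
Row 4 is now all distinguished symbols — the join is lossless.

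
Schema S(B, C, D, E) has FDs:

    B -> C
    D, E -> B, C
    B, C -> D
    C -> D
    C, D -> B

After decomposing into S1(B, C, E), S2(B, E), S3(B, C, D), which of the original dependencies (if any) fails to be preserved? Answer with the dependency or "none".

D, E -> B, C

Check D, E → B, C: no single fragment contains all of {B, C, D, E}, and the restricted closure of {D, E} across the fragments never reaches {B, C}.
B → C is preserved.
B, C → D is preserved.
C → D is preserved.
C, D → B is preserved.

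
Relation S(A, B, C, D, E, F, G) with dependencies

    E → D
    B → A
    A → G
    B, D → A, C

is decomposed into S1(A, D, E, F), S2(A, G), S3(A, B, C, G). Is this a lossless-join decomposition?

Chase test. Columns are A, B, C, D, E, F, G; row i has aⱼ where attribute j ∈ Si, else bᵢⱼ.
Initial tableau (one row per fragment):
  row 1: a1 b12 b13 a4 a5 a6 b17
  row 2: a1 b22 b23 b24 b25 b26 a7
  row 3: a1 a2 a3 b34 b35 b36 a7
Rows 1 and 2 agree on A; apply A→G and equate their G entries.
No row becomes fully distinguished — the join is lossy.

No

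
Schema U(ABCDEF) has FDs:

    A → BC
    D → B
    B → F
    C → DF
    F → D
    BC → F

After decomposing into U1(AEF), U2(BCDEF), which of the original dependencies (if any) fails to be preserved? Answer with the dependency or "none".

Check A → BC: no single fragment contains all of {ABC}, and the restricted closure of {A} across the fragments never reaches {BC}.
D → B is preserved.
B → F is preserved.
C → DF is preserved.
F → D is preserved.
BC → F is preserved.

A → BC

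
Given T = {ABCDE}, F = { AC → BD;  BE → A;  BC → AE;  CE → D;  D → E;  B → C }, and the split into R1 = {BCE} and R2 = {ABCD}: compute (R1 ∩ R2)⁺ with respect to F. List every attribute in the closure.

ABCDE

R1 ∩ R2 = {BC}.
BC → AE applies, adding AE
CE → D applies, adding D
Closure: {ABCDE}.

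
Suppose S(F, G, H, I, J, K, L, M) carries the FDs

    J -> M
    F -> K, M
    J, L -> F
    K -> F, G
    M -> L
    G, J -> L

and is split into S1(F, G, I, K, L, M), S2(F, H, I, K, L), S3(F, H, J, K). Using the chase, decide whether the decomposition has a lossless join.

No

Chase test. Columns are F, G, H, I, J, K, L, M; row i has aⱼ where attribute j ∈ Si, else bᵢⱼ.
Initial tableau (one row per fragment):
  row 1: a1 a2 b13 a4 b15 a6 a7 a8
  row 2: a1 b22 a3 a4 b25 a6 a7 b28
  row 3: a1 b32 a3 b34 a5 a6 b37 b38
Rows 1 and 2 agree on F; apply F→K, M and equate their K, M entries.
Rows 1 and 3 agree on F; apply F→K, M and equate their K, M entries.
Rows 1 and 2 agree on K; apply K→F, G and equate their F, G entries.
Rows 1 and 3 agree on K; apply K→F, G and equate their F, G entries.
Rows 1 and 3 agree on M; apply M→L and equate their L entries.
No row becomes fully distinguished — the join is lossy.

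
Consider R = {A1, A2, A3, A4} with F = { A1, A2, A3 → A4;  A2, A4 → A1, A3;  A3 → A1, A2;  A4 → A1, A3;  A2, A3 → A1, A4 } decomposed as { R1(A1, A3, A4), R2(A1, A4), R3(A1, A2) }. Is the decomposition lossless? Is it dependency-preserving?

Lossless test (chase): Rows 1 and 2 agree on A4; apply A4→A1, A3 and equate their A1, A3 entries. Rows 1 and 2 agree on A3; apply A3→A1, A2 and equate their A1, A2 entries. No row becomes fully distinguished — the join is lossy.
Dependency preservation: the restricted closure of {A3} across the fragments never reaches {A1, A2}, so A3 → A1, A2 cannot be enforced without a join — not preserved.

lossy and not dependency-preserving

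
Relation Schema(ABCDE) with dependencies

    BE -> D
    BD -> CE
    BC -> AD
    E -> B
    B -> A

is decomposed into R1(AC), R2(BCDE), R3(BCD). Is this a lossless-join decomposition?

No

Chase test. Columns are ABCDE; row i has aⱼ where attribute j ∈ Ri, else bᵢⱼ.
Initial tableau (one row per fragment):
  row 1: a1 b12 a3 b14 b15
  row 2: b21 a2 a3 a4 a5
  row 3: b31 a2 a3 a4 b35
Rows 2 and 3 agree on BD; apply BD→CE and equate their CE entries.
Rows 2 and 3 agree on BC; apply BC→AD and equate their AD entries.
No row becomes fully distinguished — the join is lossy.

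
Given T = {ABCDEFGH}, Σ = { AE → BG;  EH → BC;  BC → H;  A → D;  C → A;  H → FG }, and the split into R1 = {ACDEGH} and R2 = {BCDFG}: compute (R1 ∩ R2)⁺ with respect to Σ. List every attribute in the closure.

R1 ∩ R2 = {CDG}.
C → A applies, adding A
Closure: {ACDG}.

ACDG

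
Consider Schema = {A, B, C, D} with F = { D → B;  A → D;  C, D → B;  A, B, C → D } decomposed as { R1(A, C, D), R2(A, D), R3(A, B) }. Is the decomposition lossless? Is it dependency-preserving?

Lossless test (chase): Rows 1 and 2 agree on D; apply D→B and equate their B entries. Rows 1 and 3 agree on A; apply A→D and equate their D entries. Rows 1 and 3 agree on D; apply D→B and equate their B entries. Row 1 is now all distinguished symbols — the join is lossless.
Dependency preservation: the restricted closure of {D} across the fragments never reaches {B}, so D → B cannot be enforced without a join — not preserved.

lossless but not dependency-preserving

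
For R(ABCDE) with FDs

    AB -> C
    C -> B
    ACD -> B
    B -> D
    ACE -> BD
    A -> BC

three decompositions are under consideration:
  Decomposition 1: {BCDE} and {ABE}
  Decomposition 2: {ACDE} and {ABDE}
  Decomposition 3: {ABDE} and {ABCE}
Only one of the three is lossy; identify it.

Decomposition 1: common = {BE}, closure = {BDE} → lossy.
Decomposition 2: common = {ADE}, closure = {ABCDE} → lossless.
Decomposition 3: common = {ABE}, closure = {ABCDE} → lossless.

Decomposition 1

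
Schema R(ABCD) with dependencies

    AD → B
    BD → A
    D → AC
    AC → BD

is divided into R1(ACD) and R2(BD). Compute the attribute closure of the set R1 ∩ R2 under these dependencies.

R1 ∩ R2 = {D}.
D → AC applies, adding AC
AC → BD applies, adding B
Closure: {ABCD}.

ABCD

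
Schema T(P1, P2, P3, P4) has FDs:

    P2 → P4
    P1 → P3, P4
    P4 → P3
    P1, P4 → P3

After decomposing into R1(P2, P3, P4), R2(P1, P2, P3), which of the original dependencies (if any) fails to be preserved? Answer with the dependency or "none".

Check P1 → P3, P4: no single fragment contains all of {P1, P3, P4}, and the restricted closure of {P1} across the fragments never reaches {P3, P4}.
P2 → P4 is preserved.
P4 → P3 is preserved.
P1, P4 → P3 is preserved.

P1 → P3, P4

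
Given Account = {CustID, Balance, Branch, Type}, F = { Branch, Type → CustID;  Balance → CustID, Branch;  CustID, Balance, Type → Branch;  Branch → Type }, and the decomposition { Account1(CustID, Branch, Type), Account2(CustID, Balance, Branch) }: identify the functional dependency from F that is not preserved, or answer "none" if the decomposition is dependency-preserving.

none

Branch, Type → CustID lies within Account1.
Balance → CustID, Branch lies within Account2.
CustID, Balance, Type → Branch: restricted closure across fragments reaches Branch.
Branch → Type lies within Account1.
Every dependency is enforceable on the fragments, so the decomposition is dependency-preserving.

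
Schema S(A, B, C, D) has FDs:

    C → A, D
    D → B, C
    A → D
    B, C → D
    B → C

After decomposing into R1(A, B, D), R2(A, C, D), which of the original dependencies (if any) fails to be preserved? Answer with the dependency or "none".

C → A, D lies within R2.
D → B, C: restricted closure across fragments reaches B, C.
A → D lies within R1.
B, C → D: restricted closure across fragments reaches D.
B → C: restricted closure across fragments reaches C.
Every dependency is enforceable on the fragments, so the decomposition is dependency-preserving.

none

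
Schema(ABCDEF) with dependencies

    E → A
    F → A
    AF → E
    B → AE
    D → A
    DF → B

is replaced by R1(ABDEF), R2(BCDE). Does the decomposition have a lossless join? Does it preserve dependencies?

Lossless test: (BDE)⁺ = {ABDE}, which is a superkey of neither fragment — lossy.
Dependency preservation: every FD's attributes lie within a single fragment, so each can be enforced locally — preserved.

lossy but dependency-preserving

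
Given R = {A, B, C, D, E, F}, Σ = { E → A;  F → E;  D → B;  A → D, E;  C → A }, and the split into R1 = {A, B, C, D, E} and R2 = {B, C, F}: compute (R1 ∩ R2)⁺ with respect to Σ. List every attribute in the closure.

A, B, C, D, E

R1 ∩ R2 = {B, C}.
C → A applies, adding A
A → D, E applies, adding D, E
Closure: {A, B, C, D, E}.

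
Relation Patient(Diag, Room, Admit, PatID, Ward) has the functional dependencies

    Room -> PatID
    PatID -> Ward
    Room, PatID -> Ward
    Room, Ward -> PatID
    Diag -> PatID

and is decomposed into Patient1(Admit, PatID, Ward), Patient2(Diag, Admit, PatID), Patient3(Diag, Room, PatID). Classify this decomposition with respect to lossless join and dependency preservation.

lossy but dependency-preserving

Lossless test (chase): Rows 1 and 2 agree on PatID; apply PatID→Ward and equate their Ward entries. Rows 1 and 3 agree on PatID; apply PatID→Ward and equate their Ward entries. No row becomes fully distinguished — the join is lossy.
Dependency preservation: Room, PatID → Ward; Room, Ward → PatID are not contained in any single fragment, but the restricted closure of each left-hand side across the fragments still reaches the right-hand side; the remaining FDs each lie inside some fragment. All dependencies are preserved.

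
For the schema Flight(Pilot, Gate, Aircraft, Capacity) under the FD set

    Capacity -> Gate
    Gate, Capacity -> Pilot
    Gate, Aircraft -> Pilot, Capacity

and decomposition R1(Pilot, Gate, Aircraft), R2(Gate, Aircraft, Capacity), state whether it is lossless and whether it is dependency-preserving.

lossless but not dependency-preserving

Lossless test: (Gate, Aircraft)⁺ = {Pilot, Gate, Aircraft, Capacity}, which contains all of one fragment — lossless.
Dependency preservation: the restricted closure of {Gate, Capacity} across the fragments never reaches {Pilot}, so Gate, Capacity → Pilot cannot be enforced without a join — not preserved.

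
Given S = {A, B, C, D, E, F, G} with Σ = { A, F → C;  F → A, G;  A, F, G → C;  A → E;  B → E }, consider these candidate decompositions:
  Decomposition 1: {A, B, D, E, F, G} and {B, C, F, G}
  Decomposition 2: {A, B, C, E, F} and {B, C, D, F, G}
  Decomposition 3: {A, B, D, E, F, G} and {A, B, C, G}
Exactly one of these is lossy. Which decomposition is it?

Decomposition 3

Decomposition 1: common = {B, F, G}, closure = {A, B, C, E, F, G} → lossless.
Decomposition 2: common = {B, C, F}, closure = {A, B, C, E, F, G} → lossless.
Decomposition 3: common = {A, B, G}, closure = {A, B, E, G} → lossy.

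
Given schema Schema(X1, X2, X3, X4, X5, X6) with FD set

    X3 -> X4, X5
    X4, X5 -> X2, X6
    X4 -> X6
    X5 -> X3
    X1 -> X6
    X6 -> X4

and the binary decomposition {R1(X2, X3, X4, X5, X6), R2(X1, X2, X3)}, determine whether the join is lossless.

Yes

Common attributes: R1 ∩ R2 = {X2, X3}.
Closure of {X2, X3}: X3 → X4, X5 applies, adding X4, X5; X4, X5 → X2, X6 applies, adding X6. So (X2, X3)⁺ = {X2, X3, X4, X5, X6}.
This closure contains every attribute of R1, so R1 ∩ R2 → R1. The join is lossless.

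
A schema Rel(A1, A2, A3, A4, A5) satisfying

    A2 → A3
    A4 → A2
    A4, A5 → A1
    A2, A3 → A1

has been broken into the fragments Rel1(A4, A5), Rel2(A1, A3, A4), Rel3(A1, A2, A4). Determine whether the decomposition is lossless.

Chase test. Columns are A1, A2, A3, A4, A5; row i has aⱼ where attribute j ∈ Reli, else bᵢⱼ.
Initial tableau (one row per fragment):
  row 1: b11 b12 b13 a4 a5
  row 2: a1 b22 a3 a4 b25
  row 3: a1 a2 b33 a4 b35
Rows 1 and 2 agree on A4; apply A4→A2 and equate their A2 entries.
Rows 1 and 3 agree on A4; apply A4→A2 and equate their A2 entries.
Rows 1 and 2 agree on A2; apply A2→A3 and equate their A3 entries.
Rows 1 and 3 agree on A2; apply A2→A3 and equate their A3 entries.
Rows 1 and 2 agree on A2, A3; apply A2, A3→A1 and equate their A1 entries.
Row 1 is now all distinguished symbols — the join is lossless.

Yes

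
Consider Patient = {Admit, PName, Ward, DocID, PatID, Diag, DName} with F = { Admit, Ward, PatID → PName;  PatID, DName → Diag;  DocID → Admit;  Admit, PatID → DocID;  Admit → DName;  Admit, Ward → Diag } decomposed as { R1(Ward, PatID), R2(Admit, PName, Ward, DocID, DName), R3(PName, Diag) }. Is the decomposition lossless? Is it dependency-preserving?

Lossless test (chase): applying each FD to every pair of rows produces no changes in the tableau, so no row becomes fully distinguished — the join is lossy.
Dependency preservation: the restricted closure of {Admit, Ward, PatID} across the fragments never reaches {PName}, so Admit, Ward, PatID → PName cannot be enforced without a join — not preserved.

lossy and not dependency-preserving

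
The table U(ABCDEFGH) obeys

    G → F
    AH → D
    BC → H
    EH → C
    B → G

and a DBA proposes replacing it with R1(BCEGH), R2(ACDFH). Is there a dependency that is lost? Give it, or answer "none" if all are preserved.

Check G → F: no single fragment contains all of {FG}, and the restricted closure of {G} across the fragments never reaches {F}.
AH → D is preserved.
BC → H is preserved.
EH → C is preserved.
B → G is preserved.

G → F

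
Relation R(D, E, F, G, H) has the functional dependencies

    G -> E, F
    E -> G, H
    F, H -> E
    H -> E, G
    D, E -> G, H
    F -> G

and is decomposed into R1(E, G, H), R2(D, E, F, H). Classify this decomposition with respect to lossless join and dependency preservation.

Lossless test: (E, H)⁺ = {E, F, G, H}, which contains all of one fragment — lossless.
Dependency preservation: G → E, F; D, E → G, H; F → G are not contained in any single fragment, but the restricted closure of each left-hand side across the fragments still reaches the right-hand side; the remaining FDs each lie inside some fragment. All dependencies are preserved.

lossless and dependency-preserving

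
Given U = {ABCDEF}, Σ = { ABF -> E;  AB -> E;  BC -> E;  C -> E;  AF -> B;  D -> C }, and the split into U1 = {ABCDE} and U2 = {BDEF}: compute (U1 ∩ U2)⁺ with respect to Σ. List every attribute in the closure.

BCDE

U1 ∩ U2 = {BDE}.
D → C applies, adding C
Closure: {BCDE}.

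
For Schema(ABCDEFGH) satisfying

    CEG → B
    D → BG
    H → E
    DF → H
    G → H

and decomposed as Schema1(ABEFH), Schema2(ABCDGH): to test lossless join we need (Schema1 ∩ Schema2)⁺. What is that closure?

Schema1 ∩ Schema2 = {ABH}.
H → E applies, adding E
Closure: {ABEH}.

ABEH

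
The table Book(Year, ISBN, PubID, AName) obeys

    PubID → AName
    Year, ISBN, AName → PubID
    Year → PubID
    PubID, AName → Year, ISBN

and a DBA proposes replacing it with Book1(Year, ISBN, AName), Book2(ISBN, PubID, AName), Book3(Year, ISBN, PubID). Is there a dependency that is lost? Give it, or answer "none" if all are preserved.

PubID → AName lies within Book2.
Year, ISBN, AName → PubID: restricted closure across fragments reaches PubID.
Year → PubID lies within Book3.
PubID, AName → Year, ISBN: restricted closure across fragments reaches Year, ISBN.
Every dependency is enforceable on the fragments, so the decomposition is dependency-preserving.

none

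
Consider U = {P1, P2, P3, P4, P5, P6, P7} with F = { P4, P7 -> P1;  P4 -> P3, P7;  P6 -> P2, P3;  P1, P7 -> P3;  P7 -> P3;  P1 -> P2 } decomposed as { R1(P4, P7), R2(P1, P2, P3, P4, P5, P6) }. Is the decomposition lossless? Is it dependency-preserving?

lossless but not dependency-preserving

Lossless test: (P4)⁺ = {P1, P2, P3, P4, P7}, which contains all of one fragment — lossless.
Dependency preservation: the restricted closure of {P1, P7} across the fragments never reaches {P3}, so P1, P7 → P3 cannot be enforced without a join — not preserved.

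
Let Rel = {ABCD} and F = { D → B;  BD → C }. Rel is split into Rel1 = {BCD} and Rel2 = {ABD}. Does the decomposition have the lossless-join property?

Yes

Common attributes: Rel1 ∩ Rel2 = {BD}.
Closure of {BD}: BD → C applies, adding C. So (BD)⁺ = {BCD}.
This closure contains every attribute of Rel1, so Rel1 ∩ Rel2 → Rel1. The join is lossless.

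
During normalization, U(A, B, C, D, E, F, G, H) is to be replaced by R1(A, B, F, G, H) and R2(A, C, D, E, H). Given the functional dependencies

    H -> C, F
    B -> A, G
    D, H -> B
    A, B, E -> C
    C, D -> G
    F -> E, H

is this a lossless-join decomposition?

Common attributes: R1 ∩ R2 = {A, H}.
Closure of {A, H}: H → C, F applies, adding C, F; F → E, H applies, adding E. So (A, H)⁺ = {A, C, E, F, H}.
The closure contains neither all of R1 = {A, B, F, G, H} nor all of R2 = {A, C, D, E, H}, so the common attributes are not a superkey of either fragment. The join is lossy.

No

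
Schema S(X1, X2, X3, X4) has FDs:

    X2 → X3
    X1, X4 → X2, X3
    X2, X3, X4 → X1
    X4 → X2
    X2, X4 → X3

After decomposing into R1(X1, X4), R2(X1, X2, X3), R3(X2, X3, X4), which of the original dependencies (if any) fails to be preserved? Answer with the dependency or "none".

X2 → X3 lies within R2.
X1, X4 → X2, X3: restricted closure across fragments reaches X2, X3.
X2, X3, X4 → X1: restricted closure across fragments reaches X1.
X4 → X2 lies within R3.
X2, X4 → X3 lies within R3.
Every dependency is enforceable on the fragments, so the decomposition is dependency-preserving.

none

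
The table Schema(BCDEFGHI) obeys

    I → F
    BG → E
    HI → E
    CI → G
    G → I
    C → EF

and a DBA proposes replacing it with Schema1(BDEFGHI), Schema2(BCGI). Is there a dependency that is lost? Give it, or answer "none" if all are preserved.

C → EF

Check C → EF: no single fragment contains all of {CEF}, and the restricted closure of {C} across the fragments never reaches {EF}.
I → F is preserved.
BG → E is preserved.
HI → E is preserved.
CI → G is preserved.
G → I is preserved.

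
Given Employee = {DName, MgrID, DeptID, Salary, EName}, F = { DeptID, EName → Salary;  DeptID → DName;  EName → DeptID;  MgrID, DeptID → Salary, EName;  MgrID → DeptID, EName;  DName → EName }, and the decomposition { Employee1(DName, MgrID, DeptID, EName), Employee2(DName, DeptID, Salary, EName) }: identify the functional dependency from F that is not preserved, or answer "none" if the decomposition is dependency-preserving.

DeptID, EName → Salary lies within Employee2.
DeptID → DName lies within Employee1.
EName → DeptID lies within Employee1.
MgrID, DeptID → Salary, EName: restricted closure across fragments reaches Salary, EName.
MgrID → DeptID, EName lies within Employee1.
DName → EName lies within Employee1.
Every dependency is enforceable on the fragments, so the decomposition is dependency-preserving.

none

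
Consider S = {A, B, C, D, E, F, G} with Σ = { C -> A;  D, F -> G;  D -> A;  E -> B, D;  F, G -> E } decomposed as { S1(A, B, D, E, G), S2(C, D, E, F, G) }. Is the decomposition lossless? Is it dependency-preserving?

Lossless test: (D, E, G)⁺ = {A, B, D, E, G}, which contains all of one fragment — lossless.
Dependency preservation: the restricted closure of {C} across the fragments never reaches {A}, so C → A cannot be enforced without a join — not preserved.

lossless but not dependency-preserving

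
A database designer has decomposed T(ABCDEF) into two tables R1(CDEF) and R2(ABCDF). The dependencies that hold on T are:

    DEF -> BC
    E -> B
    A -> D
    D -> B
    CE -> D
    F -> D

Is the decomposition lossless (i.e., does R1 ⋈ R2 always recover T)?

No

Common attributes: R1 ∩ R2 = {CDF}.
Closure of {CDF}: D → B applies, adding B. So (CDF)⁺ = {BCDF}.
The closure contains neither all of R1 = {CDEF} nor all of R2 = {ABCDF}, so the common attributes are not a superkey of either fragment. The join is lossy.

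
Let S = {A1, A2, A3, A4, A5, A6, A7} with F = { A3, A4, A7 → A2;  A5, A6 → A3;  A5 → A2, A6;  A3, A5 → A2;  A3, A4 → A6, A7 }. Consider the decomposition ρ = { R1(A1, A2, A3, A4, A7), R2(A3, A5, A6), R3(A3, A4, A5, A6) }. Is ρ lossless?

No

Chase test. Columns are A1, A2, A3, A4, A5, A6, A7; row i has aⱼ where attribute j ∈ Ri, else bᵢⱼ.
Initial tableau (one row per fragment):
  row 1: a1 a2 a3 a4 b15 b16 a7
  row 2: b21 b22 a3 b24 a5 a6 b27
  row 3: b31 b32 a3 a4 a5 a6 b37
Rows 2 and 3 agree on A5; apply A5→A2, A6 and equate their A2, A6 entries.
Rows 1 and 3 agree on A3, A4; apply A3, A4→A6, A7 and equate their A6, A7 entries.
Rows 1 and 3 agree on A3, A4, A7; apply A3, A4, A7→A2 and equate their A2 entries.
No row becomes fully distinguished — the join is lossy.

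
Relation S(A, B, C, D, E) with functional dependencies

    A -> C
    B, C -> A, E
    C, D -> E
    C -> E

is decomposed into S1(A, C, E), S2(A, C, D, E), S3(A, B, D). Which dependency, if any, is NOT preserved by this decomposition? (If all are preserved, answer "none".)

B, C -> A, E

Check B, C → A, E: no single fragment contains all of {A, B, C, E}, and the restricted closure of {B, C} across the fragments never reaches {A, E}.
A → C is preserved.
C, D → E is preserved.
C → E is preserved.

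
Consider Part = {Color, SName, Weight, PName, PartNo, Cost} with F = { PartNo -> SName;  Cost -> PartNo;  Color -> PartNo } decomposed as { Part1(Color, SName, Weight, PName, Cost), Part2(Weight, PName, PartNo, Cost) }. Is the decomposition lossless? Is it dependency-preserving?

lossless but not dependency-preserving

Lossless test: (Weight, PName, Cost)⁺ = {SName, Weight, PName, PartNo, Cost}, which contains all of one fragment — lossless.
Dependency preservation: the restricted closure of {PartNo} across the fragments never reaches {SName}, so PartNo → SName cannot be enforced without a join — not preserved.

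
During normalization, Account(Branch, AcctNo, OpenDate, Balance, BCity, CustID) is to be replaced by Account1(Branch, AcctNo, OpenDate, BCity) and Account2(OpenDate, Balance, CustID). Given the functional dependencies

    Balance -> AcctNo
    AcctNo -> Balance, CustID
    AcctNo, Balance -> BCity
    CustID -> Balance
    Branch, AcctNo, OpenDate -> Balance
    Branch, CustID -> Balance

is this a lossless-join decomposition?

No

Common attributes: Account1 ∩ Account2 = {OpenDate}.
No dependency enlarges {OpenDate}, so (OpenDate)⁺ = {OpenDate}.
The closure contains neither all of Account1 = {Branch, AcctNo, OpenDate, BCity} nor all of Account2 = {OpenDate, Balance, CustID}, so the common attributes are not a superkey of either fragment. The join is lossy.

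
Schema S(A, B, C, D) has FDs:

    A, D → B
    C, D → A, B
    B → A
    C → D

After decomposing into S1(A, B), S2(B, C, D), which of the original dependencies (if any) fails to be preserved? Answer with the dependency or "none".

A, D → B

Check A, D → B: no single fragment contains all of {A, B, D}, and the restricted closure of {A, D} across the fragments never reaches {B}.
C, D → A, B is preserved.
B → A is preserved.
C → D is preserved.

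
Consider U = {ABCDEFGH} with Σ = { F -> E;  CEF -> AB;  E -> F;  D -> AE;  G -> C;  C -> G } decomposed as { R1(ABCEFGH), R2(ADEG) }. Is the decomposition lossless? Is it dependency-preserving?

Lossless test: (AEG)⁺ = {ABCEFG}, which is a superkey of neither fragment — lossy.
Dependency preservation: every FD's attributes lie within a single fragment, so each can be enforced locally — preserved.

lossy but dependency-preserving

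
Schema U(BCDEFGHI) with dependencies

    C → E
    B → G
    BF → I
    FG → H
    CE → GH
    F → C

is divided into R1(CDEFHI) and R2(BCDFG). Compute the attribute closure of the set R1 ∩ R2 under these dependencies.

R1 ∩ R2 = {CDF}.
C → E applies, adding E
CE → GH applies, adding GH
Closure: {CDEFGH}.

CDEFGH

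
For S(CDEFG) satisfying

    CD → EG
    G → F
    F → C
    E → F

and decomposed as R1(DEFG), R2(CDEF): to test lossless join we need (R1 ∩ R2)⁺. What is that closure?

R1 ∩ R2 = {DEF}.
F → C applies, adding C
CD → EG applies, adding G
Closure: {CDEFG}.

CDEFG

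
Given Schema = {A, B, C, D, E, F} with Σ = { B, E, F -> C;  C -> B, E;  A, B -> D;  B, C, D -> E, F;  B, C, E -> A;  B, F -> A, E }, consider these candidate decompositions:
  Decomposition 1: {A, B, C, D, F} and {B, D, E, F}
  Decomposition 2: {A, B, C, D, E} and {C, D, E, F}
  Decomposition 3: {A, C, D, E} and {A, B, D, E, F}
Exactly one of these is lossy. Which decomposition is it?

Decomposition 3

Decomposition 1: common = {B, D, F}, closure = {A, B, C, D, E, F} → lossless.
Decomposition 2: common = {C, D, E}, closure = {A, B, C, D, E, F} → lossless.
Decomposition 3: common = {A, D, E}, closure = {A, D, E} → lossy.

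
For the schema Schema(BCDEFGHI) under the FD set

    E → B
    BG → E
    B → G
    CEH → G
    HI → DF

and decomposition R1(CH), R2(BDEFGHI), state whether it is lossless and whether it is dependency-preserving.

lossy but dependency-preserving

Lossless test: (H)⁺ = {H}, which is a superkey of neither fragment — lossy.
Dependency preservation: CEH → G is not contained in any single fragment, but the restricted closure of its left-hand side across the fragments still reaches the right-hand side; the remaining FDs each lie inside some fragment. All dependencies are preserved.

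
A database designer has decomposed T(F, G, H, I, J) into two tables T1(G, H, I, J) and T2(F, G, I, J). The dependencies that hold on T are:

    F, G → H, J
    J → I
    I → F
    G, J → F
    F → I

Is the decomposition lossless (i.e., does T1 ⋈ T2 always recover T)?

Yes

Common attributes: T1 ∩ T2 = {G, I, J}.
Closure of {G, I, J}: I → F applies, adding F; F, G → H, J applies, adding H. So (G, I, J)⁺ = {F, G, H, I, J}.
This closure contains every attribute of T1, so T1 ∩ T2 → T1. The join is lossless.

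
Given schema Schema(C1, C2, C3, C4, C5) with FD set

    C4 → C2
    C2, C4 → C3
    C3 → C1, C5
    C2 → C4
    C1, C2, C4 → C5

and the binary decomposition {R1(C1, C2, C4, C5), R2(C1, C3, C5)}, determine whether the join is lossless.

Common attributes: R1 ∩ R2 = {C1, C5}.
No dependency enlarges {C1, C5}, so (C1, C5)⁺ = {C1, C5}.
The closure contains neither all of R1 = {C1, C2, C4, C5} nor all of R2 = {C1, C3, C5}, so the common attributes are not a superkey of either fragment. The join is lossy.

No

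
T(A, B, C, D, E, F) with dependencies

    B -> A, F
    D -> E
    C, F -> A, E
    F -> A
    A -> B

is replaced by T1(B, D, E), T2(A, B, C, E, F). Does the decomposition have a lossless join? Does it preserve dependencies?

lossy but dependency-preserving

Lossless test: (B, E)⁺ = {A, B, E, F}, which is a superkey of neither fragment — lossy.
Dependency preservation: every FD's attributes lie within a single fragment, so each can be enforced locally — preserved.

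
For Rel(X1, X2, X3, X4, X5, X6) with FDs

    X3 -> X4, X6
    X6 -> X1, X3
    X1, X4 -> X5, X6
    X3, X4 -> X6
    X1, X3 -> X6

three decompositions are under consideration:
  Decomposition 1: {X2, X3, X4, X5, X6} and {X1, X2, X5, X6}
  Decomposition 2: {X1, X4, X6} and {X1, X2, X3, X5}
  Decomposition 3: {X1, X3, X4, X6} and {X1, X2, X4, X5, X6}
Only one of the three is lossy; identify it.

Decomposition 1: common = {X2, X5, X6}, closure = {X1, X2, X3, X4, X5, X6} → lossless.
Decomposition 2: common = {X1}, closure = {X1} → lossy.
Decomposition 3: common = {X1, X4, X6}, closure = {X1, X3, X4, X5, X6} → lossless.

Decomposition 2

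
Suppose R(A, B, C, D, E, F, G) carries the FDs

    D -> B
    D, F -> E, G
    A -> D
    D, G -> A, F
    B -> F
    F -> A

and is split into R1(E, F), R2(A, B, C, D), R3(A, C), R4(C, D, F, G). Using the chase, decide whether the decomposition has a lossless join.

Chase test. Columns are A, B, C, D, E, F, G; row i has aⱼ where attribute j ∈ Ri, else bᵢⱼ.
Initial tableau (one row per fragment):
  row 1: b11 b12 b13 b14 a5 a6 b17
  row 2: a1 a2 a3 a4 b25 b26 b27
  row 3: a1 b32 a3 b34 b35 b36 b37
  row 4: b41 b42 a3 a4 b45 a6 a7
Rows 2 and 4 agree on D; apply D→B and equate their B entries.
Rows 2 and 3 agree on A; apply A→D and equate their D entries.
Rows 2 and 4 agree on B; apply B→F and equate their F entries.
Rows 1 and 2 agree on F; apply F→A and equate their A entries.
Rows 1 and 4 agree on F; apply F→A and equate their A entries.
Rows 2 and 3 agree on D; apply D→B and equate their B entries.
Rows 2 and 4 agree on D, F; apply D, F→E, G and equate their E, G entries.
Rows 1 and 2 agree on A; apply A→D and equate their D entries.
Rows 2 and 3 agree on B; apply B→F and equate their F entries.
Rows 1 and 2 agree on D; apply D→B and equate their B entries.
Rows 1 and 2 agree on D, F; apply D, F→E, G and equate their E, G entries.
Rows 1 and 3 agree on D, F; apply D, F→E, G and equate their E, G entries.
Row 2 is now all distinguished symbols — the join is lossless.

Yes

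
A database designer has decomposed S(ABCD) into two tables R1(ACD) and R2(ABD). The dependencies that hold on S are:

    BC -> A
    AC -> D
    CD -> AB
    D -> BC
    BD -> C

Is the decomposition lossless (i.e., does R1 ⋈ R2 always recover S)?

Common attributes: R1 ∩ R2 = {AD}.
Closure of {AD}: D → BC applies, adding BC. So (AD)⁺ = {ABCD}.
This closure contains every attribute of R1, so R1 ∩ R2 → R1. The join is lossless.

Yes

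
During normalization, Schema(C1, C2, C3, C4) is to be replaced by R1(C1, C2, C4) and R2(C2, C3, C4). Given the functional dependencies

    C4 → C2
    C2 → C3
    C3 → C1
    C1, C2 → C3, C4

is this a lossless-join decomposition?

Yes

Common attributes: R1 ∩ R2 = {C2, C4}.
Closure of {C2, C4}: C2 → C3 applies, adding C3; C3 → C1 applies, adding C1. So (C2, C4)⁺ = {C1, C2, C3, C4}.
This closure contains every attribute of R1, so R1 ∩ R2 → R1. The join is lossless.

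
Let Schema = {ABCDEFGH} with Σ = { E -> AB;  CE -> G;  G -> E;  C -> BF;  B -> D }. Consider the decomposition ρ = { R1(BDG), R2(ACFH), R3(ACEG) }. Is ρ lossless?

Chase test. Columns are ABCDEFGH; row i has aⱼ where attribute j ∈ Ri, else bᵢⱼ.
Initial tableau (one row per fragment):
  row 1: b11 a2 b13 a4 b15 b16 a7 b18
  row 2: a1 b22 a3 b24 b25 a6 b27 a8
  row 3: a1 b32 a3 b34 a5 b36 a7 b38
Rows 1 and 3 agree on G; apply G→E and equate their E entries.
Rows 2 and 3 agree on C; apply C→BF and equate their BF entries.
Rows 2 and 3 agree on B; apply B→D and equate their D entries.
Rows 1 and 3 agree on E; apply E→AB and equate their AB entries.
Rows 1 and 2 agree on B; apply B→D and equate their D entries.
No row becomes fully distinguished — the join is lossy.

No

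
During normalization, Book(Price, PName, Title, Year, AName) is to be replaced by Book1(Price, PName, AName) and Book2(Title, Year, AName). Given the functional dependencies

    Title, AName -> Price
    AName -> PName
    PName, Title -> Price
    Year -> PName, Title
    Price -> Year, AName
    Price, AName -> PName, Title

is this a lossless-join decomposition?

Common attributes: Book1 ∩ Book2 = {AName}.
Closure of {AName}: AName → PName applies, adding PName. So (AName)⁺ = {PName, AName}.
The closure contains neither all of Book1 = {Price, PName, AName} nor all of Book2 = {Title, Year, AName}, so the common attributes are not a superkey of either fragment. The join is lossy.

No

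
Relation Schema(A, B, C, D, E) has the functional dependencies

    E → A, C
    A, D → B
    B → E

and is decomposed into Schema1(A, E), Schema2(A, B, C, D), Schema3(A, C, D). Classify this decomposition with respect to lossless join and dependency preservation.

Lossless test (chase): Rows 2 and 3 agree on A, D; apply A, D→B and equate their B entries. Rows 2 and 3 agree on B; apply B→E and equate their E entries. No row becomes fully distinguished — the join is lossy.
Dependency preservation: the restricted closure of {E} across the fragments never reaches {A, C}, so E → A, C cannot be enforced without a join — not preserved.

lossy and not dependency-preserving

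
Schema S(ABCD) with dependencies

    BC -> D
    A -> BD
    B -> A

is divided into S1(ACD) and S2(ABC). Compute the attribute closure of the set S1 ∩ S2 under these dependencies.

ABCD

S1 ∩ S2 = {AC}.
A → BD applies, adding BD
Closure: {ABCD}.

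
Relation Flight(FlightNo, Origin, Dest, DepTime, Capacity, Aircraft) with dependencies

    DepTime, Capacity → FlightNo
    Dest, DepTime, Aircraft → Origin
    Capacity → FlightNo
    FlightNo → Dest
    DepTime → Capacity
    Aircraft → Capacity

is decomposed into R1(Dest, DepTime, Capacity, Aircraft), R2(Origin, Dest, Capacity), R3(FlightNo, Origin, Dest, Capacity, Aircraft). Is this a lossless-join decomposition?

No

Chase test. Columns are FlightNo, Origin, Dest, DepTime, Capacity, Aircraft; row i has aⱼ where attribute j ∈ Ri, else bᵢⱼ.
Initial tableau (one row per fragment):
  row 1: b11 b12 a3 a4 a5 a6
  row 2: b21 a2 a3 b24 a5 b26
  row 3: a1 a2 a3 b34 a5 a6
Rows 1 and 2 agree on Capacity; apply Capacity→FlightNo and equate their FlightNo entries.
Rows 1 and 3 agree on Capacity; apply Capacity→FlightNo and equate their FlightNo entries.
No row becomes fully distinguished — the join is lossy.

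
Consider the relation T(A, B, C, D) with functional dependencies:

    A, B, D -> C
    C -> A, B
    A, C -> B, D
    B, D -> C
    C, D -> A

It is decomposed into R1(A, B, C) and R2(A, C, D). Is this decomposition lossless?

Yes

Common attributes: R1 ∩ R2 = {A, C}.
Closure of {A, C}: C → A, B applies, adding B; A, C → B, D applies, adding D. So (A, C)⁺ = {A, B, C, D}.
This closure contains every attribute of R1, so R1 ∩ R2 → R1. The join is lossless.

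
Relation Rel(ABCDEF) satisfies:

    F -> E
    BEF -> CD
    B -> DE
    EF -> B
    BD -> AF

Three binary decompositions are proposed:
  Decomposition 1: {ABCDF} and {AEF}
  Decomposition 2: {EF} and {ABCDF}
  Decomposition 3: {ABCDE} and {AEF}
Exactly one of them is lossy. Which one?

Decomposition 3

Decomposition 1: common = {AF}, closure = {ABCDEF} → lossless.
Decomposition 2: common = {F}, closure = {ABCDEF} → lossless.
Decomposition 3: common = {AE}, closure = {AE} → lossy.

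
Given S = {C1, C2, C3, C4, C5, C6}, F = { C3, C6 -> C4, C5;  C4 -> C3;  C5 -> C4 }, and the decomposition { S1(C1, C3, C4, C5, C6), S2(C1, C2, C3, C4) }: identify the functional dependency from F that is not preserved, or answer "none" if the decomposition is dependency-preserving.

none

C3, C6 → C4, C5 lies within S1.
C4 → C3 lies within S1.
C5 → C4 lies within S1.
Every dependency is enforceable on the fragments, so the decomposition is dependency-preserving.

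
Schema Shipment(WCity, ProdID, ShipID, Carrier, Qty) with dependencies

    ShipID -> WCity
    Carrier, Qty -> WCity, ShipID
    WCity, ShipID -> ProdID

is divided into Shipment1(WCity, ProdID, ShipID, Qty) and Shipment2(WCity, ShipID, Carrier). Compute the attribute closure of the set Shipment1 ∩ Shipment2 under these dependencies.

Shipment1 ∩ Shipment2 = {WCity, ShipID}.
WCity, ShipID → ProdID applies, adding ProdID
Closure: {WCity, ProdID, ShipID}.

WCity, ProdID, ShipID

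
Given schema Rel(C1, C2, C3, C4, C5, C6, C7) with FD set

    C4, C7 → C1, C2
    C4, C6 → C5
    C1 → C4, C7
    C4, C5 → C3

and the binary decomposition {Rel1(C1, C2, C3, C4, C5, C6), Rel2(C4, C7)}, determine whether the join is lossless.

No

Common attributes: Rel1 ∩ Rel2 = {C4}.
No dependency enlarges {C4}, so (C4)⁺ = {C4}.
The closure contains neither all of Rel1 = {C1, C2, C3, C4, C5, C6} nor all of Rel2 = {C4, C7}, so the common attributes are not a superkey of either fragment. The join is lossy.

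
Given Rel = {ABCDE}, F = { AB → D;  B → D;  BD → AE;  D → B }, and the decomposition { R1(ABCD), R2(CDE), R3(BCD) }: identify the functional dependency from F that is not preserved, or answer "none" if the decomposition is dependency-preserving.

AB → D lies within R1.
B → D lies within R1.
BD → AE: restricted closure across fragments reaches AE.
D → B lies within R1.
Every dependency is enforceable on the fragments, so the decomposition is dependency-preserving.

none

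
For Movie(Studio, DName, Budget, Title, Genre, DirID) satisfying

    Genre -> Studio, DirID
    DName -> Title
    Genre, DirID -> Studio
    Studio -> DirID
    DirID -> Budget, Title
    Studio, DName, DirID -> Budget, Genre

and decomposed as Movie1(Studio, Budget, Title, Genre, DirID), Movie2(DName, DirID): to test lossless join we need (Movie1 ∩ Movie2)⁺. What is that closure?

Movie1 ∩ Movie2 = {DirID}.
DirID → Budget, Title applies, adding Budget, Title
Closure: {Budget, Title, DirID}.

Budget, Title, DirID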